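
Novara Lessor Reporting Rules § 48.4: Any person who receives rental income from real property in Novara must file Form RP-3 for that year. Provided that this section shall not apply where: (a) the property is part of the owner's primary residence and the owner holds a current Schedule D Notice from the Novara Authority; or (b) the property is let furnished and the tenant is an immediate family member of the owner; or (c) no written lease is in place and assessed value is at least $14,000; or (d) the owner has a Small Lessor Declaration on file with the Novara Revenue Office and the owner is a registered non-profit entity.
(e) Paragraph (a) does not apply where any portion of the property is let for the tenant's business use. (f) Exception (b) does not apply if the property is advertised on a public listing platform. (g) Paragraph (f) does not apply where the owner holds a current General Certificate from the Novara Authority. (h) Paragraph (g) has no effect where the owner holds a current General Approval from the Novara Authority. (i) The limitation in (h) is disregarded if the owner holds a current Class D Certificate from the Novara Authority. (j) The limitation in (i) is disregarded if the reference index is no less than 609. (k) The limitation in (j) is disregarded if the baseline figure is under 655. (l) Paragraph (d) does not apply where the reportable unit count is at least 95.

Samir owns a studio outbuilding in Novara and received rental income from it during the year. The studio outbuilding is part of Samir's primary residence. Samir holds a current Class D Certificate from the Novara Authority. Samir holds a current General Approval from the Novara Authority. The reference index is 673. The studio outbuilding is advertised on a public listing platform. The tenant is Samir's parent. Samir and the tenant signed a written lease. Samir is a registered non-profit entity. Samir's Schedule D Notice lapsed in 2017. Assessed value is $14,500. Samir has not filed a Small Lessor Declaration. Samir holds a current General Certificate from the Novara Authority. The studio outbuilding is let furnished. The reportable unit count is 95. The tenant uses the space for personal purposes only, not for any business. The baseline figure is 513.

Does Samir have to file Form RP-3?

Exception (a) does not apply: no current Schedule D Notice is held.
Exception (b): the property is let furnished; the tenant is an immediate family member — every condition holds. Applying paragraphs (f)–(k): (f) operates (the property is publicly advertised), but is displaced by (g): (g) is engaged — a current General Certificate is held. (h) operates (a current General Approval is held), but is itself disapplied by (i): (i) applies — a current Class D Certificate is held. (j) would limit (i) — the reference index is 673, meeting the 609 threshold — but (k) sets (j) aside: (k) operates against (j): the baseline figure is 513, under the 655 limit. (b) remains available.
Exception (c) fails — a written lease is in place.
Exception (d) fails — no Small Lessor Declaration is on file.

No — exception (b) applies; Samir is not required to file Form RP-3.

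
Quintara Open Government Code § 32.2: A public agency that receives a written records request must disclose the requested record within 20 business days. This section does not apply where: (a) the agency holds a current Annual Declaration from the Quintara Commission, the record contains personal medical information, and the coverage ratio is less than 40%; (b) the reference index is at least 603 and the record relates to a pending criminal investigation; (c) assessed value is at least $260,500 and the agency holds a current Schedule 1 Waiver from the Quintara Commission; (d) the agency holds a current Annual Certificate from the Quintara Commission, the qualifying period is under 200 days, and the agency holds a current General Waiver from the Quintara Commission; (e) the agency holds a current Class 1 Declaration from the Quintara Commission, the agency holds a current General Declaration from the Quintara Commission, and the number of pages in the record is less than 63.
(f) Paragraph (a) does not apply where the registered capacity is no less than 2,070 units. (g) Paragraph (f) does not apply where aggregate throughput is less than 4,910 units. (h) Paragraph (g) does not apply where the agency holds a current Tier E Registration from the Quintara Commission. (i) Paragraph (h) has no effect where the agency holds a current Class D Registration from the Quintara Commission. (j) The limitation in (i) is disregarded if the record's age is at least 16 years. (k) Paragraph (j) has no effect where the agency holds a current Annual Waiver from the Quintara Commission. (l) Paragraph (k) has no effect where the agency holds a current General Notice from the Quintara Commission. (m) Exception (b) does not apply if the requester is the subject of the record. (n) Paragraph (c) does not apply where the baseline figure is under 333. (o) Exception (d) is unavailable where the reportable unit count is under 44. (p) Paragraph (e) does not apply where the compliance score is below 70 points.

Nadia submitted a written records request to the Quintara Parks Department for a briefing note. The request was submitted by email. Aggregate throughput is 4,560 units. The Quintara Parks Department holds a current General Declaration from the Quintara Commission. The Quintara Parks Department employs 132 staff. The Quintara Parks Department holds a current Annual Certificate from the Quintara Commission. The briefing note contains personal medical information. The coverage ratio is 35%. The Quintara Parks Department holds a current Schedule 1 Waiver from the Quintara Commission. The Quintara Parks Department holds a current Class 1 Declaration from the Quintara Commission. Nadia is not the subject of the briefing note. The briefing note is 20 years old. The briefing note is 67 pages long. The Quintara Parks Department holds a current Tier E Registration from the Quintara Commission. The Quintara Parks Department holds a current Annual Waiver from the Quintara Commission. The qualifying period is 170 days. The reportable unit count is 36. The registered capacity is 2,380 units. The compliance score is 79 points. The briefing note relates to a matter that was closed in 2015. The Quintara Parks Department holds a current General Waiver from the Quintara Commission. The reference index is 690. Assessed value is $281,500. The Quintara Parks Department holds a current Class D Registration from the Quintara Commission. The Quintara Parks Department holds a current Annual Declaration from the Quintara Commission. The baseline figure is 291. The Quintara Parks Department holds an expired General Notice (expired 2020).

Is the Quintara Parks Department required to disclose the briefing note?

No — exception (a) applies; the Quintara Parks Department is not required to disclose the briefing note.

Exception (a)'s conditions are all satisfied: a current Annual Declaration is held; the briefing note contains personal medical information; the coverage ratio is 35%, less than the 40% limit. Considering the limiting provisions: (f) is engaged (the registered capacity is 2,380 units, meeting the 2,070 units threshold), but is itself disapplied by (g): (g) operates against (f): aggregate throughput is 4,560 units, less than the 4,910 units limit. (h) would limit (g) — a current Tier E Registration is held — but (i) sets (h) aside: (i) applies — a current Class D Registration is held. (j) applies (the record's age is 20 years, meeting the 16 years threshold), but yields to (k): (k) operates against (j): a current Annual Waiver is held. (l), which would lift (k), does not operate here — there is no General Notice in force. Exception (a) stands.
Exception (b) does not apply: the briefing note relates to a closed matter.
All of (c)'s requirements are met (assessed value is $281,500, meeting the $260,500 threshold; a current Schedule 1 Waiver is held). Turning to paragraph (n): (n) operates against (c): the baseline figure is 291, under the 333 limit. (c) is therefore removed.
Exception (d): a current Annual Certificate is held; the qualifying period is 170 days, under the 200 days limit; a current General Waiver is held — every condition holds. But: (o) is engaged — the reportable unit count is 36, under the 44 limit. Exception (d) does not apply.
Exception (e) does not apply: the number of pages in the record is 67, not less than 63.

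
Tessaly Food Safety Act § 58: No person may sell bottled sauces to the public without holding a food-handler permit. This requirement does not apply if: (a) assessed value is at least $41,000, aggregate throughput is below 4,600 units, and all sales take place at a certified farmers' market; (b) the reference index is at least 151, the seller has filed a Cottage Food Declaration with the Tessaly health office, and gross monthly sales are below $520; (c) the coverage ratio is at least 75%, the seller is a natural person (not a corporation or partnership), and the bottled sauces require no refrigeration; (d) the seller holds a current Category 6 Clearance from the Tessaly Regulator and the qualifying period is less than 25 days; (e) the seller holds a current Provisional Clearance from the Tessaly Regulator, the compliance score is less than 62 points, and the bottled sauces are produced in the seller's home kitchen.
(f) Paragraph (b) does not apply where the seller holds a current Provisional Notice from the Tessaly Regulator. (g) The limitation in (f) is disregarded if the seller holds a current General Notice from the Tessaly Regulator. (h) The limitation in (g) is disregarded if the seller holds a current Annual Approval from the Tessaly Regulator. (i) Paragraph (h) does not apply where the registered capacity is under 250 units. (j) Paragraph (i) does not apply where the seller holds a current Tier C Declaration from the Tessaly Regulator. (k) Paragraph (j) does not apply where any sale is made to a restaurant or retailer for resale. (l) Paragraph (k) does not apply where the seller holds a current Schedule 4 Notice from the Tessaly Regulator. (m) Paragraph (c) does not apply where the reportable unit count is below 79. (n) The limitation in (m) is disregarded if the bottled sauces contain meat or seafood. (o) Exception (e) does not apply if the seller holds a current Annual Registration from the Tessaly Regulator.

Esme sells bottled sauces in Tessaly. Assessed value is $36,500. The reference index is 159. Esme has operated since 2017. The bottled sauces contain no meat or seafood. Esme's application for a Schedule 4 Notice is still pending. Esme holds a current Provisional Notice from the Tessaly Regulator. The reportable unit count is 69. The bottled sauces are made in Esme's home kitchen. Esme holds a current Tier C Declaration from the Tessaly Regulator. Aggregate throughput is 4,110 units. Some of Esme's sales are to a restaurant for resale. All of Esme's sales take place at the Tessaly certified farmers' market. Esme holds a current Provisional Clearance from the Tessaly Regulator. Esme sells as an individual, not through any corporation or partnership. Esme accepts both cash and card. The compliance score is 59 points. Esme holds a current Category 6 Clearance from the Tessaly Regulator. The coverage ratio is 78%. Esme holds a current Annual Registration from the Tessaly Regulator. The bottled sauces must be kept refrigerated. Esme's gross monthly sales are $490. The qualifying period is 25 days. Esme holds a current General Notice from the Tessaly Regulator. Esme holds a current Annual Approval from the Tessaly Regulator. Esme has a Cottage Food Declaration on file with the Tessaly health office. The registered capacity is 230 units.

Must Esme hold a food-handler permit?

Exception (a) does not apply: assessed value is $36,500, short of $41,000.
Exception (b) is satisfied on its face — the reference index is 159, meeting the 151 threshold; a Cottage Food Declaration is on file; gross monthly sales are $490, below the $520 limit. Applying paragraphs (f)–(l): (f) would limit (b) — a current Provisional Notice is held — but (g) sets (f) aside: (g) operates against (f): a current General Notice is held. (h) applies (a current Annual Approval is held), but yields to (i): (i) is triggered — the registered capacity is 230 units, under the 250 units limit. (j) is engaged (a current Tier C Declaration is held), but is set aside by (k): (k) operates against (j): some sales are to a restaurant for resale. (l), which would lift (k), is inapplicable — no current Schedule 4 Notice is held. (b) remains available.
Exception (c) does not apply: the bottled sauces require refrigeration.
Exception (d) does not apply: the qualifying period is 25 days, not less than 25 days.
Exception (e): a current Provisional Clearance is held; the compliance score is 59 points, less than the 62 points limit; the bottled sauces are home-kitchen produced — every condition holds. But: (o) operates against (e): a current Annual Registration is held. Exception (e) does not apply.

No — exception (b) applies; Esme is not required to hold a food-handler permit.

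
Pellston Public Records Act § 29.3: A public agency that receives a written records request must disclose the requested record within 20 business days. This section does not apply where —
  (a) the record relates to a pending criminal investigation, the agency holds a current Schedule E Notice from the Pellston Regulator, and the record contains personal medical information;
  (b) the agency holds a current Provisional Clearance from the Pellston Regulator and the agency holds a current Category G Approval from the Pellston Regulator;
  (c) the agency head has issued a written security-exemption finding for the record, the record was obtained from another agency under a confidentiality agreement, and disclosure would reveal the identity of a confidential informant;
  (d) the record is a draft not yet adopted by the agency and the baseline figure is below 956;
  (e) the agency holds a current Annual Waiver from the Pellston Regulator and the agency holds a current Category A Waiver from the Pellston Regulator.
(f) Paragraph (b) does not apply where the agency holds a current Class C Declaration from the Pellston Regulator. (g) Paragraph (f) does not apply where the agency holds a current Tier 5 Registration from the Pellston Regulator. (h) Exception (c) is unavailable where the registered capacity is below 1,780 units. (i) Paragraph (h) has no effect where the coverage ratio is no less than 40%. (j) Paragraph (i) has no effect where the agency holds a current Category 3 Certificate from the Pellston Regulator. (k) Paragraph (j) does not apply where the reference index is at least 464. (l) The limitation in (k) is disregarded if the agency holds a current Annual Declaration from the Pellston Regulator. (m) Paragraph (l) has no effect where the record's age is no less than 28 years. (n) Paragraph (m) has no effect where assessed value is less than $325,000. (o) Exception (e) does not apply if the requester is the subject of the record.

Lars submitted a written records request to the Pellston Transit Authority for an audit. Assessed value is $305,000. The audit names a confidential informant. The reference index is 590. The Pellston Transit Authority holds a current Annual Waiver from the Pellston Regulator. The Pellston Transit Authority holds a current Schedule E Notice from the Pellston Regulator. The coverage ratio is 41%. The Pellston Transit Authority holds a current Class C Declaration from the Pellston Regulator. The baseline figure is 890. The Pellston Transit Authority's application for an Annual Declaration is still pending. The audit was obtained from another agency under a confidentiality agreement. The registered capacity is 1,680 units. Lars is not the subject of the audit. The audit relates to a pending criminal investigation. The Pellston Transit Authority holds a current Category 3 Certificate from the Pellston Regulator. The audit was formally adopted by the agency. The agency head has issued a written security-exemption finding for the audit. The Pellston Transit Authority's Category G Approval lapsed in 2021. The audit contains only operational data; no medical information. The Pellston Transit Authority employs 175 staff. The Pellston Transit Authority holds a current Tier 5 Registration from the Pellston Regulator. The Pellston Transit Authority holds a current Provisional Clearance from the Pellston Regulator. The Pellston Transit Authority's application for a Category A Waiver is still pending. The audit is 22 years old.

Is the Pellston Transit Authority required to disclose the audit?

No — exception (c) applies; the Pellston Transit Authority is not required to disclose the audit.

Exception (a) does not apply: the audit contains only operational data.
Exception (b) requires that the agency holds a current Category G Approval from the Pellston Regulator; but there is no Category G Approval in force, so (b) is unavailable.
Exception (c)'s conditions are all satisfied: a written security-exemption finding has been issued; the audit was obtained under a confidentiality agreement; the audit names a confidential informant. Considering the limiting provisions: (h) operates (the registered capacity is 1,680 units, below the 1,780 units limit), but is displaced by (i): (i) is triggered — the coverage ratio is 41%, meeting the 40% threshold. (j) would limit (i) — a current Category 3 Certificate is held — but (k) sets (j) aside: (k) operates against (j): the reference index is 590, meeting the 464 threshold. (l) is not triggered (the Annual Declaration is not current), so (k) stands. So (c) applies.
Exception (d) does not apply: the audit has been formally adopted.
Exception (e) requires that the agency holds a current Category A Waiver from the Pellston Regulator; but no current Category A Waiver is held, so (e) is unavailable.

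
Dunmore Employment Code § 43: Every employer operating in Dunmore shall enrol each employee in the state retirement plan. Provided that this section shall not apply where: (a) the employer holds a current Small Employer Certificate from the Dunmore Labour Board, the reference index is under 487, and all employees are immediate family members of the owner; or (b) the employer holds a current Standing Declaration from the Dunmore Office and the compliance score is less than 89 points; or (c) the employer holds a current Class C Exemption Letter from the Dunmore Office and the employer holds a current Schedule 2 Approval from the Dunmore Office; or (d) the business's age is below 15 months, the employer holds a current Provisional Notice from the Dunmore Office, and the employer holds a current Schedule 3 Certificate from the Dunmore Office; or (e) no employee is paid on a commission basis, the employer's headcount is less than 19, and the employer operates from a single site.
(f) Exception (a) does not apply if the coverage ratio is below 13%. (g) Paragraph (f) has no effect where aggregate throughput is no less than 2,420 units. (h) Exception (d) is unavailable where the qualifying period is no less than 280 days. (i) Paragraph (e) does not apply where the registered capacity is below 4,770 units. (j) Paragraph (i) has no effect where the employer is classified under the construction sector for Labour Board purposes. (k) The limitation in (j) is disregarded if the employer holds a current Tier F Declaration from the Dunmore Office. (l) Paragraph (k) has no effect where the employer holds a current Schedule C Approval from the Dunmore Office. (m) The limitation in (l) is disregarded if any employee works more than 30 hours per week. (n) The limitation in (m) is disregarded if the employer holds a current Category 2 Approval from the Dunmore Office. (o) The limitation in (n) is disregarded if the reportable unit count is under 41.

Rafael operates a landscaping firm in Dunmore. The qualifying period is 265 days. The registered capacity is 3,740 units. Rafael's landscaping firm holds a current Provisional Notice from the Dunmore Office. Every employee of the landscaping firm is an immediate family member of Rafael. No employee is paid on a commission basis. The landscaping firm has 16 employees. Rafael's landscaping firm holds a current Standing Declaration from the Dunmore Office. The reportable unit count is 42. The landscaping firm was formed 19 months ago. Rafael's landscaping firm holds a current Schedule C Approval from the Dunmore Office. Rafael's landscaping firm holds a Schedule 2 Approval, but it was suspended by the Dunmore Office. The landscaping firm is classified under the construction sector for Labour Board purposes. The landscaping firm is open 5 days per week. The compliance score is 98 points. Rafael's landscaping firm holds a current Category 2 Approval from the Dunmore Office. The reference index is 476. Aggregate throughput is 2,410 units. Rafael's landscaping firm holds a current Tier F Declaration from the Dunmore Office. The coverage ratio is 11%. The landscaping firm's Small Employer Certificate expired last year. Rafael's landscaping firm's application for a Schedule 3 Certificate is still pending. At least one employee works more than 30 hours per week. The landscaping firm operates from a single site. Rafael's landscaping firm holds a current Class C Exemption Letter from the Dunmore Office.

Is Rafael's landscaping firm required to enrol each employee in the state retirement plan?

No — exception (e) applies; Rafael's landscaping firm is not required to enrol each employee in the state retirement plan.

Exception (a) requires that the employer holds a current Small Employer Certificate from the Dunmore Labour Board; but the Small Employer Certificate has expired, so (a) is unavailable.
Exception (b) does not apply: the compliance score is 98 points, not less than 89 points.
Exception (c) fails — there is no Schedule 2 Approval in force.
Exception (d) does not apply: the business's age is 19 months, not below 15 months.
Exception (e): no employee is paid on commission; the employer's headcount is 16, less than the 19 limit; the employer operates from a single site — every condition holds. As to paragraphs (i)–(o): (i) is triggered (the registered capacity is 3,740 units, below the 4,770 units limit), but is itself disapplied by (j): (j) operates against (i): the landscaping firm is classified under the construction sector. (k) applies (a current Tier F Declaration is held), but is overridden by (l): (l) operates against (k): a current Schedule C Approval is held. (m) is engaged (at least one employee exceeds 30 hours/week), but is overridden by (n): (n) operates — a current Category 2 Approval is held. (o) does not operate here (the reportable unit count is 42, not under 41), so (n) stands. So (e) applies.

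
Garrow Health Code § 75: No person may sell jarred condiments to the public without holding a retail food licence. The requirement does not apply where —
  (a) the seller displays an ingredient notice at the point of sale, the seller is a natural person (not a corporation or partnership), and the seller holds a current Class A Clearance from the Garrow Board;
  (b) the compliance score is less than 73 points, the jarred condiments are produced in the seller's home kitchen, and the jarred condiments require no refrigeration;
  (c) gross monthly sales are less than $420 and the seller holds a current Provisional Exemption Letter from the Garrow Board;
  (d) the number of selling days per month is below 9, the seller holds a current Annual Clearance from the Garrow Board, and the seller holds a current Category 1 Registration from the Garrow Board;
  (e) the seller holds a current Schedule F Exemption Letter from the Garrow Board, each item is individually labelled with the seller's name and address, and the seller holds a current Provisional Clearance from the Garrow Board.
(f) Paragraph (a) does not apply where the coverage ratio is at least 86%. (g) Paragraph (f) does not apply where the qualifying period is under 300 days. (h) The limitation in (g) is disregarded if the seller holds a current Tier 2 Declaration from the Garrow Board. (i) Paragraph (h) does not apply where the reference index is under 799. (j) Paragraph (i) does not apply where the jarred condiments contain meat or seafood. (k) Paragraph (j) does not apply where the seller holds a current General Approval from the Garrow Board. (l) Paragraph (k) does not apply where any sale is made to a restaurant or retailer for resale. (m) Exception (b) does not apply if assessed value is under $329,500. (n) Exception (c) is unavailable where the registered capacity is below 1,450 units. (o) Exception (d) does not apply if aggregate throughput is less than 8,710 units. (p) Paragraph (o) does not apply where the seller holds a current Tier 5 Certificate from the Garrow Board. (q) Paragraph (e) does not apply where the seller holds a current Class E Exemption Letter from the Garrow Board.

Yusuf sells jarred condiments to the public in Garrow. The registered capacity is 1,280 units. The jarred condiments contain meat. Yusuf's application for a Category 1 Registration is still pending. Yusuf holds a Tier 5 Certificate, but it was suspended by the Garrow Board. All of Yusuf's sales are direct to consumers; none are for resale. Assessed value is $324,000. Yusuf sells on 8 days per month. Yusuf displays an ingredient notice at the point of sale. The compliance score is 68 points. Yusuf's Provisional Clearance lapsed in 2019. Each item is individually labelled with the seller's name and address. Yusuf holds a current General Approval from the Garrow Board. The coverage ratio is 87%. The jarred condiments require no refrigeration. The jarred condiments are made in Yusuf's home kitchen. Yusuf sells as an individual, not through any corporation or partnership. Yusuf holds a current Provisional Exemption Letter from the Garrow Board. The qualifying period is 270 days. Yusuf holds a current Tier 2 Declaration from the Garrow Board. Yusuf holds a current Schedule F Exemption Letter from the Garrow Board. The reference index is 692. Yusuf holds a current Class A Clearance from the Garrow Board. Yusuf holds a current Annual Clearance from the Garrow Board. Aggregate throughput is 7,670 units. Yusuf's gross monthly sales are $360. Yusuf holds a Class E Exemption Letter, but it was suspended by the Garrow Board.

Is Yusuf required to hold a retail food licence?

Exception (a): an ingredient notice is displayed; the seller is a natural person; a current Class A Clearance is held — every condition holds. Applying paragraphs (f)–(l): (f) is engaged (the coverage ratio is 87%, meeting the 86% threshold), but yields to (g): (g) operates — the qualifying period is 270 days, under the 300 days limit. (h) would limit (g) — a current Tier 2 Declaration is held — but (i) sets (h) aside: (i) is engaged — the reference index is 692, under the 799 limit. (j) would limit (i) — the jarred condiments contain meat — but (k) sets (j) aside: (k) is engaged — a current General Approval is held. (l) is inapplicable (no sales are for resale), so (k) stands. So (a) applies.
Exception (b)'s conditions are all satisfied: the compliance score is 68 points, less than the 73 points limit; the jarred condiments are home-kitchen produced; the jarred condiments are shelf-stable. However, paragraph (m) must be considered: (m) is triggered — assessed value is $324,000, under the $329,500 limit. (b) is therefore removed.
Exception (c): gross monthly sales are $360, less than the $420 limit; a current Provisional Exemption Letter is held — every condition holds. But applying paragraph (n): (n) operates against (c): the registered capacity is 1,280 units, below the 1,450 units limit. Exception (c) does not apply.
Exception (d) requires that the seller holds a current Category 1 Registration from the Garrow Board; but there is no Category 1 Registration in force, so (d) is unavailable.
Exception (e) does not apply: no current Provisional Clearance is held.

No — exception (a) applies; Yusuf is not required to hold a retail food licence.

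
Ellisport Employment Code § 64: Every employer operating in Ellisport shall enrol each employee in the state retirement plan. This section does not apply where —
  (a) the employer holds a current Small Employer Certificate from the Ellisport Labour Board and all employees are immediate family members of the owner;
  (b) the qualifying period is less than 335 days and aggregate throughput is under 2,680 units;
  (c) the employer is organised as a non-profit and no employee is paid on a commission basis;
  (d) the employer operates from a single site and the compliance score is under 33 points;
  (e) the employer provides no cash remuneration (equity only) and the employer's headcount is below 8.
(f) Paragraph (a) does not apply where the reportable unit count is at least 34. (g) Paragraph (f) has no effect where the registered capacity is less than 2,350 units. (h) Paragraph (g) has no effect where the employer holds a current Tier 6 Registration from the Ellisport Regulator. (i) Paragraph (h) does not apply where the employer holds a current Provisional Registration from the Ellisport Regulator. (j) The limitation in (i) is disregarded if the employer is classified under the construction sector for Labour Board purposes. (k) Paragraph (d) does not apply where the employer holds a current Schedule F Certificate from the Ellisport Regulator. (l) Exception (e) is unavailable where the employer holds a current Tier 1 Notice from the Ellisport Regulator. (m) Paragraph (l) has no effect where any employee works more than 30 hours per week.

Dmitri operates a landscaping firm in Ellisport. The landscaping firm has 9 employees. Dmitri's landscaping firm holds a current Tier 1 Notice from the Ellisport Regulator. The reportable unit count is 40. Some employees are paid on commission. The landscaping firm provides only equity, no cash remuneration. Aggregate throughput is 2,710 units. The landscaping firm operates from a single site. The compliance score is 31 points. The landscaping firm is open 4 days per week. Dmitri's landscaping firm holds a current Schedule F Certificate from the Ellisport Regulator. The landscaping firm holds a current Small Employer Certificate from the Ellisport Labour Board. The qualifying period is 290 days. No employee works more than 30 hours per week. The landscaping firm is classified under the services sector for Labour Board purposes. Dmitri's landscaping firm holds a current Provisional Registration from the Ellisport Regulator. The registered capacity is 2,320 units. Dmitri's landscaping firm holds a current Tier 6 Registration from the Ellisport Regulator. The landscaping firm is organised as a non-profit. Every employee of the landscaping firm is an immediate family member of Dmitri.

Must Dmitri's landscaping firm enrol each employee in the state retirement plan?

No — exception (a) applies; Dmitri's landscaping firm is not required to enrol each employee in the state retirement plan.

Exception (a) is satisfied on its face — a current Small Employer Certificate is held; every employee is an immediate family member. Under paragraphs (f)–(j): (f) operates (the reportable unit count is 40, meeting the 34 threshold), but is itself disapplied by (g): (g) operates against (f): the registered capacity is 2,320 units, less than the 2,350 units limit. (h) would limit (g) — a current Tier 6 Registration is held — but (i) sets (h) aside: (i) operates against (h): a current Provisional Registration is held. (j), which would lift (i), is not engaged — the landscaping firm is classified under the services sector. (a) remains available.
Exception (b) fails — aggregate throughput is 2,710 units, not under 2,680 units.
Exception (c) requires that no employee is paid on a commission basis; but some employees are paid on commission, so (c) is unavailable.
Exception (d): the employer operates from a single site; the compliance score is 31 points, under the 33 points limit — every condition holds. But applying paragraph (k): (k) applies — a current Schedule F Certificate is held. Exception (d) does not apply.
Exception (e) does not apply: the employer's headcount is 9, not below 8.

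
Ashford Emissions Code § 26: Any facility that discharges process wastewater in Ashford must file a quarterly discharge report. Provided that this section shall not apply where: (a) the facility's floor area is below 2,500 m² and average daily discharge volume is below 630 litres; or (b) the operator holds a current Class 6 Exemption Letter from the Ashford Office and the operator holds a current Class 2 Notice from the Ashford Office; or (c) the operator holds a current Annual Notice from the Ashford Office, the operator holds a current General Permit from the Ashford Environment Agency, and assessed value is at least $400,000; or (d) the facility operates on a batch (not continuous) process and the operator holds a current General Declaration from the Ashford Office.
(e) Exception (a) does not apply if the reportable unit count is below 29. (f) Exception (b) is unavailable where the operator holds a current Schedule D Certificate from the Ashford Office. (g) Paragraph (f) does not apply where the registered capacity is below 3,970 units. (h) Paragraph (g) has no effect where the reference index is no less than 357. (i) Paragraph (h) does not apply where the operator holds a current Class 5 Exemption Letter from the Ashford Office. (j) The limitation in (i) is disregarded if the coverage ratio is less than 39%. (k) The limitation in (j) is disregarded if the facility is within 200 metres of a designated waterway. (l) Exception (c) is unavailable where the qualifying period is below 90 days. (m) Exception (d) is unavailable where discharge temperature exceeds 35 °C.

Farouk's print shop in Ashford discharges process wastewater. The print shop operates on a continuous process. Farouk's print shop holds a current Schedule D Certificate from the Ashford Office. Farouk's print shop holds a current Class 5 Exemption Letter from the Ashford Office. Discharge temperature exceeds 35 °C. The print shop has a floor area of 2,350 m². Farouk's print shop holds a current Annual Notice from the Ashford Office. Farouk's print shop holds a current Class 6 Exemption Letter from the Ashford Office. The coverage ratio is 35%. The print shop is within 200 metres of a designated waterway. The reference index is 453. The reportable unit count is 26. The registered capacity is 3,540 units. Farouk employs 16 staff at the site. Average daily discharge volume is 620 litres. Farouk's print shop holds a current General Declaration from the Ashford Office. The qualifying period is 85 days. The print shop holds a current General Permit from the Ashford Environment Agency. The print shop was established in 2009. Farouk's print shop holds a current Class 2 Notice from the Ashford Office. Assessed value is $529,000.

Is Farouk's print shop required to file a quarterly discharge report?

Exception (a)'s conditions are all satisfied: the facility's floor area is 2,350 m², below the 2,500 m² limit; average daily discharge volume is 620 litres, below the 630 litres limit. But applying paragraph (e): (e) operates against (a): the reportable unit count is 26, below the 29 limit. (a) is therefore removed.
Exception (b): a current Class 6 Exemption Letter is held; a current Class 2 Notice is held — every condition holds. Under paragraphs (f)–(k): (f) would limit (b) — a current Schedule D Certificate is held — but (g) sets (f) aside: (g) operates against (f): the registered capacity is 3,540 units, below the 3,970 units limit. (h) is triggered (the reference index is 453, meeting the 357 threshold), but is overridden by (i): (i) is engaged — a current Class 5 Exemption Letter is held. (j) would limit (i) — the coverage ratio is 35%, less than the 39% limit — but (k) sets (j) aside: (k) operates against (j): the print shop is within 200 m of a designated waterway. So (b) applies.
Exception (c): a current Annual Notice is held; a current General Permit is held; assessed value is $529,000, meeting the $400,000 threshold — every condition holds. But: (l) is triggered — the qualifying period is 85 days, below the 90 days limit. So (c) is unavailable.
Exception (d) does not apply: the facility operates on a continuous process.

No — exception (b) applies; Farouk's print shop is not required to file a quarterly discharge report.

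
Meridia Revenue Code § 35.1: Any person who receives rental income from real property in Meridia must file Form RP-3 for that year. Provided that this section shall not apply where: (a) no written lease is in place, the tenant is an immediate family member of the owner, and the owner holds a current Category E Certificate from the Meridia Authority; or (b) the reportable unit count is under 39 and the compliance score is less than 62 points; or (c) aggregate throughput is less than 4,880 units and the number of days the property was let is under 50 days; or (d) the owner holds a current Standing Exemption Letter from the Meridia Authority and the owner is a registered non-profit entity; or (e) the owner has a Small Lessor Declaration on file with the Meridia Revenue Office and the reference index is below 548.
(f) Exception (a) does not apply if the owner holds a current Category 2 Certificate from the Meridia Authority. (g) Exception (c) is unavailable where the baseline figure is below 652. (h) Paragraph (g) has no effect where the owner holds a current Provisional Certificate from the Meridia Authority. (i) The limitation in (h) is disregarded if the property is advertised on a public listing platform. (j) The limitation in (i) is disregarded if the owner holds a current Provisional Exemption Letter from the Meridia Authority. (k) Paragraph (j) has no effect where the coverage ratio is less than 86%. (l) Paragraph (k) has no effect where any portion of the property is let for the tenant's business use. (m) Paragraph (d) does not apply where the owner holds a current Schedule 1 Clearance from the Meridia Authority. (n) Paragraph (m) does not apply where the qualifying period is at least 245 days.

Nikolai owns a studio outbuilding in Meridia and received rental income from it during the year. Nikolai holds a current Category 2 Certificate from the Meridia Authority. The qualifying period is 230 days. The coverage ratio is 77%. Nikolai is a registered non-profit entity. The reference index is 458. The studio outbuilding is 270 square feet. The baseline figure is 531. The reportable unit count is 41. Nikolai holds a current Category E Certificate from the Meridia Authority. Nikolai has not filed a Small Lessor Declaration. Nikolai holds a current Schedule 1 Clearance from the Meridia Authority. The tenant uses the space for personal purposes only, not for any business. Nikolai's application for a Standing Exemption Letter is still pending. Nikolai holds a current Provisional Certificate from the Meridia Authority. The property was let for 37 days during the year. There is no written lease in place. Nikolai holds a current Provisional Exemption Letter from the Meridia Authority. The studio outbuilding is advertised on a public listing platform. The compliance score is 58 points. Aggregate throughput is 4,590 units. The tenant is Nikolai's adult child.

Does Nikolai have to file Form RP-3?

Yes — Nikolai must file Form RP-3.

Exception (a) is satisfied on its face — there is no written lease; the tenant is an immediate family member; a current Category E Certificate is held. However, paragraph (f) must be considered: (f) operates against (a): a current Category 2 Certificate is held. So (a) is unavailable.
Exception (b) fails — the reportable unit count is 41, not under 39.
Exception (c) is satisfied on its face — aggregate throughput is 4,590 units, less than the 4,880 units limit; the number of days the property was let is 37 days, under the 50 days limit. However, paragraphs (g)–(l) must be considered: (g) operates against (c): the baseline figure is 531, below the 652 limit. (h) operates (a current Provisional Certificate is held), but is displaced by (i): (i) operates against (h): the property is publicly advertised. (j) would limit (i) — a current Provisional Exemption Letter is held — but (k) sets (j) aside: (k) operates against (j): the coverage ratio is 77%, less than the 86% limit. (l) is not triggered (the space is used for personal purposes only), so (k) stands. Exception (c) does not apply.
Exception (d) fails — there is no Standing Exemption Letter in force.
Exception (e) fails — no Small Lessor Declaration is on file.
Every exception is unavailable, so the rule governs.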